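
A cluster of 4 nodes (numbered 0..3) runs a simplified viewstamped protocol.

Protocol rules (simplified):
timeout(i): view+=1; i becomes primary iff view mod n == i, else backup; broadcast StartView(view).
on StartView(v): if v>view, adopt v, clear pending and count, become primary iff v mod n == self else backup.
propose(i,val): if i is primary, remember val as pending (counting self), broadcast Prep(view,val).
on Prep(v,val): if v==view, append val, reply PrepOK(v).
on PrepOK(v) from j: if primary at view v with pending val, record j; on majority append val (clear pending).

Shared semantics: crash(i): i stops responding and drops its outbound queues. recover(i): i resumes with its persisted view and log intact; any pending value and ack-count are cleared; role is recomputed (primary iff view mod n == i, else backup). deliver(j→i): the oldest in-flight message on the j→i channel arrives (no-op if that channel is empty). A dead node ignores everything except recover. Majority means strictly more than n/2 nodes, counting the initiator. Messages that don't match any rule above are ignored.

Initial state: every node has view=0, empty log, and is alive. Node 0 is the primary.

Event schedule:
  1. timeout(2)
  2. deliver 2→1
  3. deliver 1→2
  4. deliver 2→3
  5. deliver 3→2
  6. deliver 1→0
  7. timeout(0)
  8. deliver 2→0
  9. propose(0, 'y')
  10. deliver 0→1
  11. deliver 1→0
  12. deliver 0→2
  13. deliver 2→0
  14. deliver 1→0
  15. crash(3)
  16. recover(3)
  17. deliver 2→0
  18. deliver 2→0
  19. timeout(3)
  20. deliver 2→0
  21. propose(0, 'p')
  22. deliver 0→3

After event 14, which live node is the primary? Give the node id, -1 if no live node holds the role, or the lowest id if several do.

1. timeout(2):  <2:back v1 ->
2. deliver 2→1:  <1:prim v1 ->
3. deliver 1→2:  nop
4. deliver 2→3:  <3:back v1 ->
5. deliver 3→2:  nop
6. deliver 1→0:  nop
7. timeout(0):  <0:back v1 ->
8. deliver 2→0:  nop
9. propose(0,'y'):  nop
10. deliver 0→1:  nop
11. deliver 1→0:  nop
12. deliver 0→2:  nop
13. deliver 2→0:  nop
14. deliver 1→0:  nop

1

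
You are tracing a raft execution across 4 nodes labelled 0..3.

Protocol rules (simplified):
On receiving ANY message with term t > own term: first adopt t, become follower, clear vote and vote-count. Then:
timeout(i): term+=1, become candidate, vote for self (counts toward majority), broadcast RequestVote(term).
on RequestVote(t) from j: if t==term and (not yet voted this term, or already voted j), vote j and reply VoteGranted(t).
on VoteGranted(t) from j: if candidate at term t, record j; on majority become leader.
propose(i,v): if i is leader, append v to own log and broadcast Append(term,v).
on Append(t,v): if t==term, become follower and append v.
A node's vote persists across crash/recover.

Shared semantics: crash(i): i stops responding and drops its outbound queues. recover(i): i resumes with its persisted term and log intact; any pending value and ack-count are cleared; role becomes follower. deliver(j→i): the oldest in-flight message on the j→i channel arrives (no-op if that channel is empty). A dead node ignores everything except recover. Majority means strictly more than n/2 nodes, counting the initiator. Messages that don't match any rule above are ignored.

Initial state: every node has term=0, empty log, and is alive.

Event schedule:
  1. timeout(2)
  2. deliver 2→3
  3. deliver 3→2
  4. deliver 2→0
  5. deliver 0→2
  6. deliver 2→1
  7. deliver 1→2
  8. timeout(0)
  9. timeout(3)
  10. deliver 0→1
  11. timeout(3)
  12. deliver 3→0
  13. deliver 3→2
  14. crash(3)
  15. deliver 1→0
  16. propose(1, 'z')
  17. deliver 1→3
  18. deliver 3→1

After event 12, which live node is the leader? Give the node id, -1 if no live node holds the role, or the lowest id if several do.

2

[1] timeout(2) → N2(cand t1 [-])
[2] deliver 2→3 → N3(foll t1 [-])
[3] deliver 3→2 → ∅
[4] deliver 2→0 → N0(foll t1 [-])
[5] deliver 0→2 → N2(lead t1 [-])
[6] deliver 2→1 → N1(foll t1 [-])
[7] deliver 1→2 → ∅
[8] timeout(0) → N0(cand t2 [-])
[9] timeout(3) → N3(cand t2 [-])
[10] deliver 0→1 → N1(foll t2 [-])
[11] timeout(3) → N3(cand t3 [-])
[12] deliver 3→0 → ∅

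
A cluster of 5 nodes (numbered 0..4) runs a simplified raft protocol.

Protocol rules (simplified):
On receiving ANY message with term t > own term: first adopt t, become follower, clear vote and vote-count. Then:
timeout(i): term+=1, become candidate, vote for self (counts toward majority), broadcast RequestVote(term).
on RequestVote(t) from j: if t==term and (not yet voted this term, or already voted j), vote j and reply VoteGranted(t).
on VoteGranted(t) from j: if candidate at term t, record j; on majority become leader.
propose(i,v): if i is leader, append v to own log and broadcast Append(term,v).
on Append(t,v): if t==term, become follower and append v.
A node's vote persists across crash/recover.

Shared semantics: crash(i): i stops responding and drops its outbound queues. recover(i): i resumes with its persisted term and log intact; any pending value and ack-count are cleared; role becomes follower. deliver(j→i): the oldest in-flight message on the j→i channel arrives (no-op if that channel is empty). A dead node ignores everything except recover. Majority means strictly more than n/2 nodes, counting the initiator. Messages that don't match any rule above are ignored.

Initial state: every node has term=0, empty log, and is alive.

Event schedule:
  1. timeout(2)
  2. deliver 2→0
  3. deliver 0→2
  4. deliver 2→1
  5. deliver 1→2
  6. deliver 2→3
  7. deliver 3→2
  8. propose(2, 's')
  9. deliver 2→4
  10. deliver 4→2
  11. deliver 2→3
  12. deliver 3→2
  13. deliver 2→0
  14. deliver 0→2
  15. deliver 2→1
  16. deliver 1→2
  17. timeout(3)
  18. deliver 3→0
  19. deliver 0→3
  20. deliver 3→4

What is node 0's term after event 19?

2

step 1 timeout(2): 2={cand,t=1,log=-}
step 2 deliver 2→0: 0={foll,t=1,log=-}
step 3 deliver 0→2: —
step 4 deliver 2→1: 1={foll,t=1,log=-}
step 5 deliver 1→2: 2={lead,t=1,log=-}
step 6 deliver 2→3: 3={foll,t=1,log=-}
step 7 deliver 3→2: —
step 8 propose(2,'s'): 2={lead,t=1,log=s}
step 9 deliver 2→4: 4={foll,t=1,log=-}
step 10 deliver 4→2: —
step 11 deliver 2→3: 3={foll,t=1,log=s}
step 12 deliver 3→2: —
step 13 deliver 2→0: 0={foll,t=1,log=s}
step 14 deliver 0→2: —
step 15 deliver 2→1: 1={foll,t=1,log=s}
step 16 deliver 1→2: —
step 17 timeout(3): 3={cand,t=2,log=s}
step 18 deliver 3→0: 0={foll,t=2,log=s}
step 19 deliver 0→3: —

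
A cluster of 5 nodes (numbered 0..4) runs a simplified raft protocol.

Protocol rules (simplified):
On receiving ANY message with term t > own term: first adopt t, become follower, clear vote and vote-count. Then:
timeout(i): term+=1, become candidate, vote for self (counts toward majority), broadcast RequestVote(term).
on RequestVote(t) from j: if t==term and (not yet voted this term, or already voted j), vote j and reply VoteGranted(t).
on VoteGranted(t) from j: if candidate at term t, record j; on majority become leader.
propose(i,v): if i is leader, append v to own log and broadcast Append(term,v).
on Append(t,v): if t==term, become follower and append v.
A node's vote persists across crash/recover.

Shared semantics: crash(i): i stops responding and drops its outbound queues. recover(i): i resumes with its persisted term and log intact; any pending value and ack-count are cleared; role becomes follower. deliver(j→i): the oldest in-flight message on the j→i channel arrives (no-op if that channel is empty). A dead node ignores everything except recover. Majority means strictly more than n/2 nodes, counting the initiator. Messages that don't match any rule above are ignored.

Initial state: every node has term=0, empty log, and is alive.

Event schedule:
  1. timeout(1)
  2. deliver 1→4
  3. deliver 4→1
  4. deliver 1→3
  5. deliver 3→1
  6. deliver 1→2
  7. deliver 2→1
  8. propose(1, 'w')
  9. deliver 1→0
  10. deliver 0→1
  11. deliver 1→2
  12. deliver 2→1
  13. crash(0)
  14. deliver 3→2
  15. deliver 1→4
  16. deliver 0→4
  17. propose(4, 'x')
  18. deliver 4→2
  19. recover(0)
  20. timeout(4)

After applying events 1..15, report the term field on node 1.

1

1. timeout(1):  <1:cand t1 ->
2. deliver 1→4:  <4:foll t1 ->
3. deliver 4→1:  nop
4. deliver 1→3:  <3:foll t1 ->
5. deliver 3→1:  <1:lead t1 ->
6. deliver 1→2:  <2:foll t1 ->
7. deliver 2→1:  nop
8. propose(1,'w'):  <1:lead t1 w>
9. deliver 1→0:  <0:foll t1 ->
10. deliver 0→1:  nop
11. deliver 1→2:  <2:foll t1 w>
12. deliver 2→1:  nop
13. crash(0):  <0:✗foll t1 ->
14. deliver 3→2:  nop
15. deliver 1→4:  <4:foll t1 w>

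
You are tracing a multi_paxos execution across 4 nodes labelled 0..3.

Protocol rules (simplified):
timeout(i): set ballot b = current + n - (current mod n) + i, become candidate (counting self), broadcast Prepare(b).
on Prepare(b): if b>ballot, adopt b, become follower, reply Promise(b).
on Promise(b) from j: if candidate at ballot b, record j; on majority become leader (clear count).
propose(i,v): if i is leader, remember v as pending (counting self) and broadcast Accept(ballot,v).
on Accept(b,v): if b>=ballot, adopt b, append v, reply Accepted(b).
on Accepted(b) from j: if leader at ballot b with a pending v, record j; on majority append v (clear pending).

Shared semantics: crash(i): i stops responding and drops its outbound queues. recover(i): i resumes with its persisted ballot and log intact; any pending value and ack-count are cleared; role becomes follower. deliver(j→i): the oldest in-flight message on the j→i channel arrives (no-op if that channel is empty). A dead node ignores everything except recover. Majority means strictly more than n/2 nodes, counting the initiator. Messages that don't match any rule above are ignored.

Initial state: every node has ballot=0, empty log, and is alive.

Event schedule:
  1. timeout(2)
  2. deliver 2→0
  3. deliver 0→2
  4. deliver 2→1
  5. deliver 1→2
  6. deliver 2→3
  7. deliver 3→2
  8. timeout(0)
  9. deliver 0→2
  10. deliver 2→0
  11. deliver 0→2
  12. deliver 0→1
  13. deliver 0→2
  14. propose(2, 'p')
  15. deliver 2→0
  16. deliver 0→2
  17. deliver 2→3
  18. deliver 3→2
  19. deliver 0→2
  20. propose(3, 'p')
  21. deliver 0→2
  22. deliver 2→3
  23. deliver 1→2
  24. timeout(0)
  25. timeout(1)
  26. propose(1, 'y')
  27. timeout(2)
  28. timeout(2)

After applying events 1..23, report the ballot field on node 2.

8

step 1 timeout(2): 2={cand,b=6,log=-}
step 2 deliver 2→0: 0={foll,b=6,log=-}
step 3 deliver 0→2: —
step 4 deliver 2→1: 1={foll,b=6,log=-}
step 5 deliver 1→2: 2={lead,b=6,log=-}
step 6 deliver 2→3: 3={foll,b=6,log=-}
step 7 deliver 3→2: —
step 8 timeout(0): 0={cand,b=8,log=-}
step 9 deliver 0→2: 2={foll,b=8,log=-}
step 10 deliver 2→0: —
step 11 deliver 0→2: —
step 12 deliver 0→1: 1={foll,b=8,log=-}
step 13 deliver 0→2: —
step 14 propose(2,'p'): —
step 15 deliver 2→0: —
step 16 deliver 0→2: —
step 17 deliver 2→3: —
step 18 deliver 3→2: —
step 19 deliver 0→2: —
step 20 propose(3,'p'): —
step 21 deliver 0→2: —
step 22 deliver 2→3: —
step 23 deliver 1→2: —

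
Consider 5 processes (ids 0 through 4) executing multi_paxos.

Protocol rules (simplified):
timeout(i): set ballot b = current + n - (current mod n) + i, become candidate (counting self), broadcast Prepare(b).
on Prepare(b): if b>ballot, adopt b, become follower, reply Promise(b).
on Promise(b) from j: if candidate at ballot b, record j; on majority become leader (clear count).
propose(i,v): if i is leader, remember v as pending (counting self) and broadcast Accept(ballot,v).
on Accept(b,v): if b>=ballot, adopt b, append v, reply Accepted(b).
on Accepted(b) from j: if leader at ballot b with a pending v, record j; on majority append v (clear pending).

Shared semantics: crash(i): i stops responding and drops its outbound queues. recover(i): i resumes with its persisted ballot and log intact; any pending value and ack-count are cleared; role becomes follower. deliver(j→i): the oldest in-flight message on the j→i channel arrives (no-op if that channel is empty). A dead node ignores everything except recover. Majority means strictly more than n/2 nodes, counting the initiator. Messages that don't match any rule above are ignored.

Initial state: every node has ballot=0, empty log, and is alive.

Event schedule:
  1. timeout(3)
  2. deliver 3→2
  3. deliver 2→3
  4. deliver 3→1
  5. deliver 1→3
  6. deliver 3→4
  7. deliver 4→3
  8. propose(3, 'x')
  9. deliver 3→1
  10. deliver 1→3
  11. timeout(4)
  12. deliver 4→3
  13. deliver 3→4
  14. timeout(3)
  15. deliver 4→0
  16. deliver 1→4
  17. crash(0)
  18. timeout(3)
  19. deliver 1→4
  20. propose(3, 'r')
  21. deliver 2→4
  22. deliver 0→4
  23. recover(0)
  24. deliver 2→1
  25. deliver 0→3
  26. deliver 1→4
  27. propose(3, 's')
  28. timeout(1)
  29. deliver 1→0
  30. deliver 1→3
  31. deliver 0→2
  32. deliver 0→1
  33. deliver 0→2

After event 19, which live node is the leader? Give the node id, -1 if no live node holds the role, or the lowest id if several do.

after 1 — timeout(3): n3:cand/b8/[-]
after 2 — deliver 3→2: n2:foll/b8/[-]
after 3 — deliver 2→3: ·
after 4 — deliver 3→1: n1:foll/b8/[-]
after 5 — deliver 1→3: n3:lead/b8/[-]
after 6 — deliver 3→4: n4:foll/b8/[-]
after 7 — deliver 4→3: ·
after 8 — propose(3,'x'): ·
after 9 — deliver 3→1: n1:foll/b8/[x]
after 10 — deliver 1→3: ·
after 11 — timeout(4): n4:cand/b14/[-]
after 12 — deliver 4→3: n3:foll/b14/[-]
after 13 — deliver 3→4: ·
after 14 — timeout(3): n3:cand/b18/[-]
after 15 — deliver 4→0: n0:foll/b14/[-]
after 16 — deliver 1→4: ·
after 17 — crash(0): n0:✗foll/b14/[-]
after 18 — timeout(3): n3:cand/b23/[-]
after 19 — deliver 1→4: ·

-1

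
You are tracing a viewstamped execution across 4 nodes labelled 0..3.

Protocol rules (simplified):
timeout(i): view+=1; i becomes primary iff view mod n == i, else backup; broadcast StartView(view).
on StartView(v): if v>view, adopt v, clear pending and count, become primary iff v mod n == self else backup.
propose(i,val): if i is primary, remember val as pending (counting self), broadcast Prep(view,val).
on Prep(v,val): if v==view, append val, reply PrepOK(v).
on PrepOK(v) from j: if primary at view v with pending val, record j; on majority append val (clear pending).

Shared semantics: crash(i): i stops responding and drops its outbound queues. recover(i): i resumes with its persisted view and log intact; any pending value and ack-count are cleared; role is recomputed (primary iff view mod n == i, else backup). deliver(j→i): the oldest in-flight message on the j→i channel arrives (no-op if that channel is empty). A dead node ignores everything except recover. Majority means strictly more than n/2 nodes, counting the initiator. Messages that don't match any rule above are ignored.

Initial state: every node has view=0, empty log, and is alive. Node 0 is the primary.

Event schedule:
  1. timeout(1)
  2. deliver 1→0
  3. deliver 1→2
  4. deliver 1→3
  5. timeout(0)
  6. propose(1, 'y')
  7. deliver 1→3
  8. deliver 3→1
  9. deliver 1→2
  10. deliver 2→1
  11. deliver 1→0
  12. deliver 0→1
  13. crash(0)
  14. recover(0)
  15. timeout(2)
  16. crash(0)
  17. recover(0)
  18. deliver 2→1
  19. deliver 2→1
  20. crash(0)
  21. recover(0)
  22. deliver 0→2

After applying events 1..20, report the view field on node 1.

after 1 — timeout(1): n1:prim/v1/[-]
after 2 — deliver 1→0: n0:back/v1/[-]
after 3 — deliver 1→2: n2:back/v1/[-]
after 4 — deliver 1→3: n3:back/v1/[-]
after 5 — timeout(0): n0:back/v2/[-]
after 6 — propose(1,'y'): ·
after 7 — deliver 1→3: n3:back/v1/[y]
after 8 — deliver 3→1: ·
after 9 — deliver 1→2: n2:back/v1/[y]
after 10 — deliver 2→1: n1:prim/v1/[y]
after 11 — deliver 1→0: ·
after 12 — deliver 0→1: n1:back/v2/[y]
after 13 — crash(0): n0:✗back/v2/[-]
after 14 — recover(0): n0:back/v2/[-]
after 15 — timeout(2): n2:prim/v2/[y]
after 16 — crash(0): n0:✗back/v2/[-]
after 17 — recover(0): n0:back/v2/[-]
after 18 — deliver 2→1: ·
after 19 — deliver 2→1: ·
after 20 — crash(0): n0:✗back/v2/[-]

2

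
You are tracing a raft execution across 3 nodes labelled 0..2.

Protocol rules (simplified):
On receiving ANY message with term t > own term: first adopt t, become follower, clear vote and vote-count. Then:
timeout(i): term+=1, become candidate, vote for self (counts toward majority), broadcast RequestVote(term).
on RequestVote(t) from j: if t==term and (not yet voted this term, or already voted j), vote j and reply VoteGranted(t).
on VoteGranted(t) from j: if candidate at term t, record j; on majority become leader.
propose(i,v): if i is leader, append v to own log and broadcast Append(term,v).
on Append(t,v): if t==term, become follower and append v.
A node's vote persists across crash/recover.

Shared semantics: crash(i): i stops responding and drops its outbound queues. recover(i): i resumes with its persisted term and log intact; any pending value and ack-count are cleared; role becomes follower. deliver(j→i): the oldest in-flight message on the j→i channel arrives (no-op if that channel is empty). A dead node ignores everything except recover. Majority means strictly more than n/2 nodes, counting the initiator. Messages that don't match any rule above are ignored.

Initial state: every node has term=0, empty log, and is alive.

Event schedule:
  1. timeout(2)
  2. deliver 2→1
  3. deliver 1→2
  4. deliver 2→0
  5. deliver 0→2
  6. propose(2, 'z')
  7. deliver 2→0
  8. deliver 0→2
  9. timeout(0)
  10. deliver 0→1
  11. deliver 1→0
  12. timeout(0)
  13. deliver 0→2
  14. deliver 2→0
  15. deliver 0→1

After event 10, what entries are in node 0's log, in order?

z

after 1 — timeout(2): n2:cand/t1/[-]
after 2 — deliver 2→1: n1:foll/t1/[-]
after 3 — deliver 1→2: n2:lead/t1/[-]
after 4 — deliver 2→0: n0:foll/t1/[-]
after 5 — deliver 0→2: ·
after 6 — propose(2,'z'): n2:lead/t1/[z]
after 7 — deliver 2→0: n0:foll/t1/[z]
after 8 — deliver 0→2: ·
after 9 — timeout(0): n0:cand/t2/[z]
after 10 — deliver 0→1: n1:foll/t2/[-]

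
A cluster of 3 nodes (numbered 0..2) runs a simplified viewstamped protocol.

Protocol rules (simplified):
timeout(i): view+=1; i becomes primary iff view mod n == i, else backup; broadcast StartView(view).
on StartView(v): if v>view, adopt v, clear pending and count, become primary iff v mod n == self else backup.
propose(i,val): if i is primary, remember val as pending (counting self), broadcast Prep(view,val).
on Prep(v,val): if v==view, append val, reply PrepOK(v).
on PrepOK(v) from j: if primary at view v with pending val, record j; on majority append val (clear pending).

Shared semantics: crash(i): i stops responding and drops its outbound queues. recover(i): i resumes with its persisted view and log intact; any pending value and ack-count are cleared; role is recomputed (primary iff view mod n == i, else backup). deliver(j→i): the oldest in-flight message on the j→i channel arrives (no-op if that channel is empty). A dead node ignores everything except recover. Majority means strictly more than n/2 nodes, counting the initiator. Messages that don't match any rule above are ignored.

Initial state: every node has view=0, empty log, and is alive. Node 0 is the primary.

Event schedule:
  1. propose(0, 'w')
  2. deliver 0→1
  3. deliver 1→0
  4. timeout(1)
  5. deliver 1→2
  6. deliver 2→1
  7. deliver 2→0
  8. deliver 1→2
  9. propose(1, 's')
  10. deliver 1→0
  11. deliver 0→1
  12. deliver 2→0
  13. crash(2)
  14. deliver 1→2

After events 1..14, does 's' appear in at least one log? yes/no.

no

step 1 propose(0,'w'): —
step 2 deliver 0→1: 1={back,v=0,log=w}
step 3 deliver 1→0: 0={prim,v=0,log=w}
step 4 timeout(1): 1={prim,v=1,log=w}
step 5 deliver 1→2: 2={back,v=1,log=-}
step 6 deliver 2→1: —
step 7 deliver 2→0: —
step 8 deliver 1→2: —
step 9 propose(1,'s'): —
step 10 deliver 1→0: 0={back,v=1,log=w}
step 11 deliver 0→1: —
step 12 deliver 2→0: —
step 13 crash(2): 2={✗back,v=1,log=-}
step 14 deliver 1→2: —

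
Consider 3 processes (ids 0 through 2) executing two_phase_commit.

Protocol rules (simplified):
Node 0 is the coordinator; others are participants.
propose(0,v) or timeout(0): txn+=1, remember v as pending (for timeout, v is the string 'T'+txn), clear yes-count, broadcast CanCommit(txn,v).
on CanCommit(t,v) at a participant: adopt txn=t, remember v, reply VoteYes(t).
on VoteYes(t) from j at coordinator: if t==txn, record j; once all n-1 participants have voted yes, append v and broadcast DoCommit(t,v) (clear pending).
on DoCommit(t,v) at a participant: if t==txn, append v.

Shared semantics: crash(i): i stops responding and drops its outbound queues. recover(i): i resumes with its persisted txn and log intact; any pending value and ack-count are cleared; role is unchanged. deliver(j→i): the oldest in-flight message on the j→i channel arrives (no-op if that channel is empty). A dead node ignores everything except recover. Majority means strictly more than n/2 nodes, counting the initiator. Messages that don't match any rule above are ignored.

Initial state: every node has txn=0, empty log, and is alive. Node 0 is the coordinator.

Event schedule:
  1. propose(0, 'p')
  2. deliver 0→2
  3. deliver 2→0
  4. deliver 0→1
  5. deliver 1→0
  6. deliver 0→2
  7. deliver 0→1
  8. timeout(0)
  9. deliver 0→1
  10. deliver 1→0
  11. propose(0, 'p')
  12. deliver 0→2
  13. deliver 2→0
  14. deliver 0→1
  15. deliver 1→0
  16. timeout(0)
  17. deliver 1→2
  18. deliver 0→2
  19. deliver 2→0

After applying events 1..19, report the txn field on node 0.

4

step 1 propose(0,'p'): 0={coor,t=1,log=-}
step 2 deliver 0→2: 2={part,t=1,log=-}
step 3 deliver 2→0: —
step 4 deliver 0→1: 1={part,t=1,log=-}
step 5 deliver 1→0: 0={coor,t=1,log=p}
step 6 deliver 0→2: 2={part,t=1,log=p}
step 7 deliver 0→1: 1={part,t=1,log=p}
step 8 timeout(0): 0={coor,t=2,log=p}
step 9 deliver 0→1: 1={part,t=2,log=p}
step 10 deliver 1→0: —
step 11 propose(0,'p'): 0={coor,t=3,log=p}
step 12 deliver 0→2: 2={part,t=2,log=p}
step 13 deliver 2→0: —
step 14 deliver 0→1: 1={part,t=3,log=p}
step 15 deliver 1→0: —
step 16 timeout(0): 0={coor,t=4,log=p}
step 17 deliver 1→2: —
step 18 deliver 0→2: 2={part,t=3,log=p}
step 19 deliver 2→0: —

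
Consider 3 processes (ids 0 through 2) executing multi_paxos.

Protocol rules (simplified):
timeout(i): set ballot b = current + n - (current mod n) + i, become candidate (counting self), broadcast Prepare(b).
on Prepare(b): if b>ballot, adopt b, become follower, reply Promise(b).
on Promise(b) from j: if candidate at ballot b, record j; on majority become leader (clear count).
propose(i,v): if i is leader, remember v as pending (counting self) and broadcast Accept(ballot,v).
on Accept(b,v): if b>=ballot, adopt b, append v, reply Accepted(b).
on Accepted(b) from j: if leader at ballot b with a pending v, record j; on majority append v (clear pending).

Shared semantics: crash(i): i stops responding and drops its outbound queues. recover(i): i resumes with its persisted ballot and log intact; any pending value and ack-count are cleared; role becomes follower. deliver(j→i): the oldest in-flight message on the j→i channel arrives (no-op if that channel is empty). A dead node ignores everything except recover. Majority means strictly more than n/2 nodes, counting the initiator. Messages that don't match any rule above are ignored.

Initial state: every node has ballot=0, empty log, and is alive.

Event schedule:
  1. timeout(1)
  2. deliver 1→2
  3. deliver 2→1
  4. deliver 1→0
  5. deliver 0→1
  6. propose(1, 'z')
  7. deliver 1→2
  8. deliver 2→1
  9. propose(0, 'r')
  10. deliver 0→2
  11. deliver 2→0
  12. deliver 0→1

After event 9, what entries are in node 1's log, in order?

z

after 1 — timeout(1): n1:cand/b4/[-]
after 2 — deliver 1→2: n2:foll/b4/[-]
after 3 — deliver 2→1: n1:lead/b4/[-]
after 4 — deliver 1→0: n0:foll/b4/[-]
after 5 — deliver 0→1: ·
after 6 — propose(1,'z'): ·
after 7 — deliver 1→2: n2:foll/b4/[z]
after 8 — deliver 2→1: n1:lead/b4/[z]
after 9 — propose(0,'r'): ·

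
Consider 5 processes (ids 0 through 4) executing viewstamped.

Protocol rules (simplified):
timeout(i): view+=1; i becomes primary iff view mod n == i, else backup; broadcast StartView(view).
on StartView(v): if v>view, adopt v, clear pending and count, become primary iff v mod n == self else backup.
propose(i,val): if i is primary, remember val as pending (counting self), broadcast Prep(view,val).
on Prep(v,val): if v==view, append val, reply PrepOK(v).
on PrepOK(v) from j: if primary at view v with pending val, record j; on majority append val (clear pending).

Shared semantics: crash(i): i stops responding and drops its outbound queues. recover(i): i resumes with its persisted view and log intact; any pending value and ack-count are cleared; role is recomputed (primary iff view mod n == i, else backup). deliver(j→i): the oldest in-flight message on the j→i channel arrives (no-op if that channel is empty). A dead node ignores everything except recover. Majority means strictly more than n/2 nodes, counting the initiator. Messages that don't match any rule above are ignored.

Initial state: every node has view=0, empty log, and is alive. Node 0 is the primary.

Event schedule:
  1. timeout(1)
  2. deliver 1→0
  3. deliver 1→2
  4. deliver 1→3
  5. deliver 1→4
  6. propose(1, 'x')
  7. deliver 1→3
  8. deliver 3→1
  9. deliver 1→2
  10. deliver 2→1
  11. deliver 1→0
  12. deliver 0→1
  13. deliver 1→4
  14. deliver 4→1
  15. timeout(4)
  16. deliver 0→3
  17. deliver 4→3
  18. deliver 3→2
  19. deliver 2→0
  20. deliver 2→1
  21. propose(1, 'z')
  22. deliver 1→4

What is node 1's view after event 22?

[1] timeout(1) → N1(prim v1 [-])
[2] deliver 1→0 → N0(back v1 [-])
[3] deliver 1→2 → N2(back v1 [-])
[4] deliver 1→3 → N3(back v1 [-])
[5] deliver 1→4 → N4(back v1 [-])
[6] propose(1,'x') → ∅
[7] deliver 1→3 → N3(back v1 [x])
[8] deliver 3→1 → ∅
[9] deliver 1→2 → N2(back v1 [x])
[10] deliver 2→1 → N1(prim v1 [x])
[11] deliver 1→0 → N0(back v1 [x])
[12] deliver 0→1 → ∅
[13] deliver 1→4 → N4(back v1 [x])
[14] deliver 4→1 → ∅
[15] timeout(4) → N4(back v2 [x])
[16] deliver 0→3 → ∅
[17] deliver 4→3 → N3(back v2 [x])
[18] deliver 3→2 → ∅
[19] deliver 2→0 → ∅
[20] deliver 2→1 → ∅
[21] propose(1,'z') → ∅
[22] deliver 1→4 → ∅

1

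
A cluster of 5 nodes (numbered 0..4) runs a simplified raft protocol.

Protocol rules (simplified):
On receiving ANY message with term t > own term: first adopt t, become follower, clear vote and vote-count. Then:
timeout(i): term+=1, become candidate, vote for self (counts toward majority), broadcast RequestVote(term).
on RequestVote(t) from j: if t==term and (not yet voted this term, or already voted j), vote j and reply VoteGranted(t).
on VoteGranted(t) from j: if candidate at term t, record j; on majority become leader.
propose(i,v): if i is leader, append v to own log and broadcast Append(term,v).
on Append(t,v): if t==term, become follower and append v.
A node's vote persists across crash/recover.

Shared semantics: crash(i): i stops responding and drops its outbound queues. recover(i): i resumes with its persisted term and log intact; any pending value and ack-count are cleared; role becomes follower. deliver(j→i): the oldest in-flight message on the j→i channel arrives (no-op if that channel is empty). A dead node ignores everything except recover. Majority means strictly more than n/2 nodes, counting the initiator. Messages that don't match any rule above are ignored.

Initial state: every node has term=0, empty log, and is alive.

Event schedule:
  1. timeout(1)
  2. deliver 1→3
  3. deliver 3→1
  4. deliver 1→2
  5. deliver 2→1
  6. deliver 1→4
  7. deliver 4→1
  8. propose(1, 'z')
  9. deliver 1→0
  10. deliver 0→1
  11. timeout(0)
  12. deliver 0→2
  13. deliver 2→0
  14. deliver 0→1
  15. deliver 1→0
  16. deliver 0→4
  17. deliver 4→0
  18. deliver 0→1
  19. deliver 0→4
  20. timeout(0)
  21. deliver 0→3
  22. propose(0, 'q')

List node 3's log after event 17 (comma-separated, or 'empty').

empty

1. timeout(1):  <1:cand t1 ->
2. deliver 1→3:  <3:foll t1 ->
3. deliver 3→1:  nop
4. deliver 1→2:  <2:foll t1 ->
5. deliver 2→1:  <1:lead t1 ->
6. deliver 1→4:  <4:foll t1 ->
7. deliver 4→1:  nop
8. propose(1,'z'):  <1:lead t1 z>
9. deliver 1→0:  <0:foll t1 ->
10. deliver 0→1:  nop
11. timeout(0):  <0:cand t2 ->
12. deliver 0→2:  <2:foll t2 ->
13. deliver 2→0:  nop
14. deliver 0→1:  <1:foll t2 z>
15. deliver 1→0:  nop
16. deliver 0→4:  <4:foll t2 ->
17. deliver 4→0:  <0:lead t2 ->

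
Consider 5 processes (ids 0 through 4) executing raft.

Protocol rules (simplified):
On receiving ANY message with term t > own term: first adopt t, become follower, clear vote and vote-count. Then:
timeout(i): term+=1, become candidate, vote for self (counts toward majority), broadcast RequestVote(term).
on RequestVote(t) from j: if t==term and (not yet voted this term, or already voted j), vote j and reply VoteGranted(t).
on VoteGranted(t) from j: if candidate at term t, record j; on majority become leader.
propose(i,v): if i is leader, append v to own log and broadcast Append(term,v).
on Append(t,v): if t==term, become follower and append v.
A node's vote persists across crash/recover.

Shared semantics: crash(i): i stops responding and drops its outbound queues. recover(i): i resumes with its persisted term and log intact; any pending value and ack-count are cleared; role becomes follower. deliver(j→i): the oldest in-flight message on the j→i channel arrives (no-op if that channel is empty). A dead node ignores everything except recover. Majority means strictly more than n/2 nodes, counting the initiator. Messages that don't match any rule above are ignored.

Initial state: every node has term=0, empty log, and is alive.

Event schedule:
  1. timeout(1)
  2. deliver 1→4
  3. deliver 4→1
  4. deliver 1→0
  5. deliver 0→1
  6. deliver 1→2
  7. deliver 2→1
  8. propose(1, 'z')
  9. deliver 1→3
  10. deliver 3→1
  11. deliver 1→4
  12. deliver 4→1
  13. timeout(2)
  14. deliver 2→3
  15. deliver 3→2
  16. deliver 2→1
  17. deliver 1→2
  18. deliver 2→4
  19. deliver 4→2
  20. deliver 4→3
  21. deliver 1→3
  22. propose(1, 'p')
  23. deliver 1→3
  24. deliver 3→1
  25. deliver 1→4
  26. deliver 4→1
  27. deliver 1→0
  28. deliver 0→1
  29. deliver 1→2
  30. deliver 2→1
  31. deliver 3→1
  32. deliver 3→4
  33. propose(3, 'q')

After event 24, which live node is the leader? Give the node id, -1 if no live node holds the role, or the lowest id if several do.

after 1 — timeout(1): n1:cand/t1/[-]
after 2 — deliver 1→4: n4:foll/t1/[-]
after 3 — deliver 4→1: ·
after 4 — deliver 1→0: n0:foll/t1/[-]
after 5 — deliver 0→1: n1:lead/t1/[-]
after 6 — deliver 1→2: n2:foll/t1/[-]
after 7 — deliver 2→1: ·
after 8 — propose(1,'z'): n1:lead/t1/[z]
after 9 — deliver 1→3: n3:foll/t1/[-]
after 10 — deliver 3→1: ·
after 11 — deliver 1→4: n4:foll/t1/[z]
after 12 — deliver 4→1: ·
after 13 — timeout(2): n2:cand/t2/[-]
after 14 — deliver 2→3: n3:foll/t2/[-]
after 15 — deliver 3→2: ·
after 16 — deliver 2→1: n1:foll/t2/[z]
after 17 — deliver 1→2: ·
after 18 — deliver 2→4: n4:foll/t2/[z]
after 19 — deliver 4→2: n2:lead/t2/[-]
after 20 — deliver 4→3: ·
after 21 — deliver 1→3: ·
after 22 — propose(1,'p'): ·
after 23 — deliver 1→3: ·
after 24 — deliver 3→1: ·

2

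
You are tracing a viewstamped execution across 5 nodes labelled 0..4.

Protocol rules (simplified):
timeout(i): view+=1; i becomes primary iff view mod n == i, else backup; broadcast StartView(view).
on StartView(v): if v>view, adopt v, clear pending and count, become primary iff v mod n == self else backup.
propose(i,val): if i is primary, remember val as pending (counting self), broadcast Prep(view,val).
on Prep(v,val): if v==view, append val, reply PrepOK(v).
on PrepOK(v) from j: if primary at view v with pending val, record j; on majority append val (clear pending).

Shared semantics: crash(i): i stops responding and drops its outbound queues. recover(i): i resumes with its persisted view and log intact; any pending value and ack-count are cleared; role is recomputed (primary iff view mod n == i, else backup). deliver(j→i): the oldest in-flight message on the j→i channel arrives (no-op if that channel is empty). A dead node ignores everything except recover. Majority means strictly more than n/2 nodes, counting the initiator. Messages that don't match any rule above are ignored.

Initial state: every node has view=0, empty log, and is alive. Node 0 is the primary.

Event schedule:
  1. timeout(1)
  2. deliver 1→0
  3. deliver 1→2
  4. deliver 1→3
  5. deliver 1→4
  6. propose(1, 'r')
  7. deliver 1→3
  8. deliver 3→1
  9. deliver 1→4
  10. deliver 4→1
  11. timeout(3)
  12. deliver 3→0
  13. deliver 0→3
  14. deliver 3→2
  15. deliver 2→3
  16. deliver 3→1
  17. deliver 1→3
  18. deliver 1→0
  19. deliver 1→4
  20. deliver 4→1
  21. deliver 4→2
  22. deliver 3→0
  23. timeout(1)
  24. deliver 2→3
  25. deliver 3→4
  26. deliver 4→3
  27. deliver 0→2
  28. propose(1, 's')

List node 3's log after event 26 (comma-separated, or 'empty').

[1] timeout(1) → N1(prim v1 [-])
[2] deliver 1→0 → N0(back v1 [-])
[3] deliver 1→2 → N2(back v1 [-])
[4] deliver 1→3 → N3(back v1 [-])
[5] deliver 1→4 → N4(back v1 [-])
[6] propose(1,'r') → ∅
[7] deliver 1→3 → N3(back v1 [r])
[8] deliver 3→1 → ∅
[9] deliver 1→4 → N4(back v1 [r])
[10] deliver 4→1 → N1(prim v1 [r])
[11] timeout(3) → N3(back v2 [r])
[12] deliver 3→0 → N0(back v2 [-])
[13] deliver 0→3 → ∅
[14] deliver 3→2 → N2(prim v2 [-])
[15] deliver 2→3 → ∅
[16] deliver 3→1 → N1(back v2 [r])
[17] deliver 1→3 → ∅
[18] deliver 1→0 → ∅
[19] deliver 1→4 → ∅
[20] deliver 4→1 → ∅
[21] deliver 4→2 → ∅
[22] deliver 3→0 → ∅
[23] timeout(1) → N1(back v3 [r])
[24] deliver 2→3 → ∅
[25] deliver 3→4 → N4(back v2 [r])
[26] deliver 4→3 → ∅

r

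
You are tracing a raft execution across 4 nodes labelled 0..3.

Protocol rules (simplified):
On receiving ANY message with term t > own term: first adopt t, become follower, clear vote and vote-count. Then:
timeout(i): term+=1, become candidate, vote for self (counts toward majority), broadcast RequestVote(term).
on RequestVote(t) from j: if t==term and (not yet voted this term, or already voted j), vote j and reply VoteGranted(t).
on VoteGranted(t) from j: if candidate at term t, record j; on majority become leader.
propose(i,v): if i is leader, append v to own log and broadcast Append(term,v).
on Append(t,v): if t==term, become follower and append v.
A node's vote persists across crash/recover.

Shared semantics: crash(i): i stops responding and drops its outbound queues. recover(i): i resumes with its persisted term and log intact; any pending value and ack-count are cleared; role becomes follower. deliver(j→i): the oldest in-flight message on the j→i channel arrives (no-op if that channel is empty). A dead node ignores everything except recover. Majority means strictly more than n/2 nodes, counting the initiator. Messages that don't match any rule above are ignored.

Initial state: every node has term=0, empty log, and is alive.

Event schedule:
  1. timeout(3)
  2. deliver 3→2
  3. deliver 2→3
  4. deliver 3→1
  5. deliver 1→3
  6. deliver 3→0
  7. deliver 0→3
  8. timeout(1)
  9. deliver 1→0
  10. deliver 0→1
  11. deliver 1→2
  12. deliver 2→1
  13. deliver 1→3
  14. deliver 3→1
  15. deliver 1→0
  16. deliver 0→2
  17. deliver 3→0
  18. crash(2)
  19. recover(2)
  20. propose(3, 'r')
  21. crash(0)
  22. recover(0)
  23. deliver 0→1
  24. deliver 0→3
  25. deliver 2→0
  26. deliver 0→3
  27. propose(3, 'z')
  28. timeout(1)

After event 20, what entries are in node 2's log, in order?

empty

e1 timeout(3): 3[cand,t=1,-]
e2 deliver 3→2: 2[foll,t=1,-]
e3 deliver 2→3: ·
e4 deliver 3→1: 1[foll,t=1,-]
e5 deliver 1→3: 3[lead,t=1,-]
e6 deliver 3→0: 0[foll,t=1,-]
e7 deliver 0→3: ·
e8 timeout(1): 1[cand,t=2,-]
e9 deliver 1→0: 0[foll,t=2,-]
e10 deliver 0→1: ·
e11 deliver 1→2: 2[foll,t=2,-]
e12 deliver 2→1: 1[lead,t=2,-]
e13 deliver 1→3: 3[foll,t=2,-]
e14 deliver 3→1: ·
e15 deliver 1→0: ·
e16 deliver 0→2: ·
e17 deliver 3→0: ·
e18 crash(2): 2[✗foll,t=2,-]
e19 recover(2): 2[foll,t=2,-]
e20 propose(3,'r'): ·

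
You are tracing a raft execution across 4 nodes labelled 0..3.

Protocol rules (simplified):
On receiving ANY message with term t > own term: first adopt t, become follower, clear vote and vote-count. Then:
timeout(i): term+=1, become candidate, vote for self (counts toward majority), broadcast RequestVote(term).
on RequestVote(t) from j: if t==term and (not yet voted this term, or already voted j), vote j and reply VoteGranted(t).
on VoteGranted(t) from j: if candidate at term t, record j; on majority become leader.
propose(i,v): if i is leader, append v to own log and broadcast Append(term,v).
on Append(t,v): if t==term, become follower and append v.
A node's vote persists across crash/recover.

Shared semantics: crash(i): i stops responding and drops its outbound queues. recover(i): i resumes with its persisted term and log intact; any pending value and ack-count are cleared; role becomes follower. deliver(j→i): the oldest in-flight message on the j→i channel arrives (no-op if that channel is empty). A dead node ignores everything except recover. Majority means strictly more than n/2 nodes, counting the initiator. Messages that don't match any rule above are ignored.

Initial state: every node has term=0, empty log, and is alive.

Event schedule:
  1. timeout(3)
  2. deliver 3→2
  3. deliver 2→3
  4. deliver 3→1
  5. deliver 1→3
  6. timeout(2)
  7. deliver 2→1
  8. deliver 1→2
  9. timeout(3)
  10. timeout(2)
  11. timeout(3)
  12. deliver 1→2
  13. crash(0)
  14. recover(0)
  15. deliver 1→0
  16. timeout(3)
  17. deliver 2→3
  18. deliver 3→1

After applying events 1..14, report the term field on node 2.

3

[1] timeout(3) → N3(cand t1 [-])
[2] deliver 3→2 → N2(foll t1 [-])
[3] deliver 2→3 → ∅
[4] deliver 3→1 → N1(foll t1 [-])
[5] deliver 1→3 → N3(lead t1 [-])
[6] timeout(2) → N2(cand t2 [-])
[7] deliver 2→1 → N1(foll t2 [-])
[8] deliver 1→2 → ∅
[9] timeout(3) → N3(cand t2 [-])
[10] timeout(2) → N2(cand t3 [-])
[11] timeout(3) → N3(cand t3 [-])
[12] deliver 1→2 → ∅
[13] crash(0) → N0(✗foll t0 [-])
[14] recover(0) → N0(foll t0 [-])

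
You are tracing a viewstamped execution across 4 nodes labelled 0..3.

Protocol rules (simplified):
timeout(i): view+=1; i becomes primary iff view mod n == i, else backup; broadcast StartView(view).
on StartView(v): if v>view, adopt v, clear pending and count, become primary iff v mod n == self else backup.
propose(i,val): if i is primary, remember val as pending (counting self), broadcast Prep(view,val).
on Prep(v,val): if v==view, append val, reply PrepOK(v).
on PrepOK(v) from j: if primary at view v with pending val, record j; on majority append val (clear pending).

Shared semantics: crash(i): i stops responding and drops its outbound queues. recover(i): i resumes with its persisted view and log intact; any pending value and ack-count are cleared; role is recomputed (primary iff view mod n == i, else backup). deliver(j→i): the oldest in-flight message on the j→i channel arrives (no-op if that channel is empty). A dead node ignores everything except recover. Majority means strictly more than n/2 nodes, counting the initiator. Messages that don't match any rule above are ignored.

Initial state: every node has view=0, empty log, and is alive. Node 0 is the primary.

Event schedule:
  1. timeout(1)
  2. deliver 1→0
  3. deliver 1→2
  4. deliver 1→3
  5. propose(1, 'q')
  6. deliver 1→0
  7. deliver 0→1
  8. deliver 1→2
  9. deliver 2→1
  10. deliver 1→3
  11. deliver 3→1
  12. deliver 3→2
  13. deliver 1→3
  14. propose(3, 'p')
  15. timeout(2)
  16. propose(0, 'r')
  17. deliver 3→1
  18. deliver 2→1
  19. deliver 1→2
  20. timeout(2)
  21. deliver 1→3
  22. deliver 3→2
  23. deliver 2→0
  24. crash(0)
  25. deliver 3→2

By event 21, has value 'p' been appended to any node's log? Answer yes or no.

[1] timeout(1) → N1(prim v1 [-])
[2] deliver 1→0 → N0(back v1 [-])
[3] deliver 1→2 → N2(back v1 [-])
[4] deliver 1→3 → N3(back v1 [-])
[5] propose(1,'q') → ∅
[6] deliver 1→0 → N0(back v1 [q])
[7] deliver 0→1 → ∅
[8] deliver 1→2 → N2(back v1 [q])
[9] deliver 2→1 → N1(prim v1 [q])
[10] deliver 1→3 → N3(back v1 [q])
[11] deliver 3→1 → ∅
[12] deliver 3→2 → ∅
[13] deliver 1→3 → ∅
[14] propose(3,'p') → ∅
[15] timeout(2) → N2(prim v2 [q])
[16] propose(0,'r') → ∅
[17] deliver 3→1 → ∅
[18] deliver 2→1 → N1(back v2 [q])
[19] deliver 1→2 → ∅
[20] timeout(2) → N2(back v3 [q])
[21] deliver 1→3 → ∅

no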